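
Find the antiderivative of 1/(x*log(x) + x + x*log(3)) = log(log(3*x) + 1) + C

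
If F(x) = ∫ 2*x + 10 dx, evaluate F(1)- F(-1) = 20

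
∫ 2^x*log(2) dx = 2^x + C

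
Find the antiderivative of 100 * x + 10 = 50*x^2 + 10*x + C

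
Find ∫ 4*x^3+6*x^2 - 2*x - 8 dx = x^4 + 2*x^3 - x^2 - 8*x + C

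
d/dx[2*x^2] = 4*x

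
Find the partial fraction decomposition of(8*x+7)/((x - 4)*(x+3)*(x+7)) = -49/(44*(x + 7)) + 17/(28*(x + 3)) + 39/(77*(x - 4))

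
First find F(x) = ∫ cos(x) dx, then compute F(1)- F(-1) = 2*sin(1)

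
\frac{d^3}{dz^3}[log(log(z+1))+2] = (2*log(z + 1)^2 + 3*log(z + 1) + 2)/(z^3*log(z + 1)^3 + 3*z^2*log(z + 1)^3 + 3*z*log(z + 1)^3 + log(z + 1)^3)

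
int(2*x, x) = x^2 + C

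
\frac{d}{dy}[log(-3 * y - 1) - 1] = 3/(3*y + 1)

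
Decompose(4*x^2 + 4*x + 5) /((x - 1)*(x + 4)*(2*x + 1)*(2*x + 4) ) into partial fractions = -16/(63*(2*x + 1)) - 53/(140*(x + 4)) + 13/(36*(x + 2)) + 13/(90*(x - 1))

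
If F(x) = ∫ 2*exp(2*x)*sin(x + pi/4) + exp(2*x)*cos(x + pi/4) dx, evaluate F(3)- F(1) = exp(6)*sin(pi/4 + 3) - exp(2)*sin(pi/4 + 1)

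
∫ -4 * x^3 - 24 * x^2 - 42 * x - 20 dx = -x^4 - 8*x^3 - 21*x^2 - 20*x + C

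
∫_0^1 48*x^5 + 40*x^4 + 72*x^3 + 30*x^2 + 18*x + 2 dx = 55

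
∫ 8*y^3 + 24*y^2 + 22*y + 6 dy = 2*y^4 + 8*y^3 + 11*y^2 + 6*y + C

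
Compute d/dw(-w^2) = -2*w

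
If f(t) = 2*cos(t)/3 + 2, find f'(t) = -2*sin(t)/3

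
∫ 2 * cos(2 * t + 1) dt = sin(2*t + 1) + C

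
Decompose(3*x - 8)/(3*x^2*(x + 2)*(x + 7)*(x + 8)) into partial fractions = -1/(36*(x + 8)) + 29/(735*(x + 7)) - 7/(180*(x + 2)) + 4/(147*x) - 1/(42*x^2)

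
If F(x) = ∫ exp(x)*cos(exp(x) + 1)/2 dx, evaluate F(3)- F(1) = -sin(1 + E)/2 + sin(1 + exp(3))/2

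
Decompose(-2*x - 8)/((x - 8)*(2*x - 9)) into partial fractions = 34/(7*(2*x - 9)) - 24/(7*(x - 8))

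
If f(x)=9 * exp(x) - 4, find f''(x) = 9*exp(x)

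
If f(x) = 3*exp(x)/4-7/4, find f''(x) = 3*exp(x)/4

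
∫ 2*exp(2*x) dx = exp(2*x) + C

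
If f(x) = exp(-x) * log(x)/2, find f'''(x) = (-x^3*log(x) + 3*x^2 + 3*x + 2)*exp(-x)/(2*x^3)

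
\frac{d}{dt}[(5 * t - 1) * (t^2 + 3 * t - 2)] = 15*t^2 + 28*t - 13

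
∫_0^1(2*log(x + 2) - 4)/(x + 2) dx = -(-2 + log(2))^2 + (-2 + log(3))^2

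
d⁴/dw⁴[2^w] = 2^w*log(2)^4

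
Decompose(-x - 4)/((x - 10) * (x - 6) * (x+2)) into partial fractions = -1/(48*(x + 2)) + 5/(16*(x - 6)) - 7/(24*(x - 10))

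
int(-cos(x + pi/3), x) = -sin(x + pi/3) + C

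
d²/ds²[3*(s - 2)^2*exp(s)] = 3*s^2*exp(s) - 6*exp(s)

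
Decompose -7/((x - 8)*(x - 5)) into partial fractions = 7/(3*(x - 5)) - 7/(3*(x - 8))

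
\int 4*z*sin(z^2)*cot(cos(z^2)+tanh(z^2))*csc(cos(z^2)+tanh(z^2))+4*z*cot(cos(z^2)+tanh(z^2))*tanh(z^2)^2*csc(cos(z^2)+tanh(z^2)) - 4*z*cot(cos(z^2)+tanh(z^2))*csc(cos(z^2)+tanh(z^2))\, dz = 2*csc(cos(z^2) + tanh(z^2)) + C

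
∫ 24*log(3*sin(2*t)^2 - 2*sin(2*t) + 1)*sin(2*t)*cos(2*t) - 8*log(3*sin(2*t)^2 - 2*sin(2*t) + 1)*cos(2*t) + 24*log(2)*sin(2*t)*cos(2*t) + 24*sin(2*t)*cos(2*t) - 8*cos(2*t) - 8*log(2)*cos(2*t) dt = 2*(3*sin(2*t)^2 - 2*sin(2*t) + 1)*log(6*sin(2*t)^2 - 4*sin(2*t) + 2) + C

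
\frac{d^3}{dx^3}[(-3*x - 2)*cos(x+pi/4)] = -3*x*sin(x + pi/4) - 2*sin(x + pi/4) + 9*cos(x + pi/4)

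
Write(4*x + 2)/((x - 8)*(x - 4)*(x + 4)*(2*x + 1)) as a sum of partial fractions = 1/(48*(x + 4)) - 1/(16*(x - 4)) + 1/(24*(x - 8))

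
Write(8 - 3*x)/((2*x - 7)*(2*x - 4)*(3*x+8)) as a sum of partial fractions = 36/(259*(3*x + 8)) - 5/(111*(2*x - 7)) - 1/(42*(x - 2))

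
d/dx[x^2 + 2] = 2*x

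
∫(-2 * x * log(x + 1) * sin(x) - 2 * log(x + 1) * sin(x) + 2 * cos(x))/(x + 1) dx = 2*log(x + 1)*cos(x) + C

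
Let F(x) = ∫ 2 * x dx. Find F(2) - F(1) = 3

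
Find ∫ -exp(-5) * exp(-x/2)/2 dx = exp(-x/2 - 5) + C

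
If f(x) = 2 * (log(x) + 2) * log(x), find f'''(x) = (8*log(x) - 4)/x^3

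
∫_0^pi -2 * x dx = -pi^2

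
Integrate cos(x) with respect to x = sin(x) + C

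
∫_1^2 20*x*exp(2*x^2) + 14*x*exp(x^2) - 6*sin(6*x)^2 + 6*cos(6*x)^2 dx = -5*exp(2) - 7*E + sin(24)/2 - sin(12)/2 + 7*exp(4) + 5*exp(8)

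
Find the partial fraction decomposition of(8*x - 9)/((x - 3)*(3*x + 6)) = 5/(3*(x + 2)) + 1/(x - 3)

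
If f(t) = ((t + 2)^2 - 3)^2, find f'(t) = 4*t^3 + 24*t^2 + 36*t + 8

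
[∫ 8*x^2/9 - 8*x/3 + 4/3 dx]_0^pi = -2*pi/3 + 1 + (-1 + 2*pi/3)^3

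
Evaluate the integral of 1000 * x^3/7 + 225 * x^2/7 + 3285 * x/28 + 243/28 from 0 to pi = -160/7 + 3*pi/28 + 5*pi^2/7 + 10*(3*pi/4 + 4 + 5*pi^2)^2/7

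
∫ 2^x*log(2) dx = 2^x + C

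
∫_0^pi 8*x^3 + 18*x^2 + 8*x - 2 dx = 2 + (1 + pi)^2*(-2 + 2*pi + 2*pi^2)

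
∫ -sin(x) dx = cos(x) + C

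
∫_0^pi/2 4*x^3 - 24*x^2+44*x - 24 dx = -9 + (-1 + (-2 + pi/2)^2)^2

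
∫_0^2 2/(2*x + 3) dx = -log(9) + log(21)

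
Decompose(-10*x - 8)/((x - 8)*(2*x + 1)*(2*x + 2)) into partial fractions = 6/(17*(2*x + 1)) + 1/(9*(x + 1)) - 44/(153*(x - 8))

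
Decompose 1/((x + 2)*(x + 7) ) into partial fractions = -1/(5*(x + 7)) + 1/(5*(x + 2))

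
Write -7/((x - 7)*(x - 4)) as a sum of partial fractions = 7/(3*(x - 4)) - 7/(3*(x - 7))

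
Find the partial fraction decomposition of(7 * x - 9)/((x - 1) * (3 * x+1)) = 17/(2*(3*x + 1)) - 1/(2*(x - 1))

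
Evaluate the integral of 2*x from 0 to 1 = 1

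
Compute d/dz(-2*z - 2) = -2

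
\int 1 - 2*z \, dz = -z^2 + z + C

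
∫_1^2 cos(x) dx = -sin(1) + sin(2)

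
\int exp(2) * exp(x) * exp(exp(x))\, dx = exp(exp(x) + 2) + C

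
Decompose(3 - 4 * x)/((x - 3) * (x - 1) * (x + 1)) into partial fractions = 7/(8*(x + 1)) + 1/(4*(x - 1)) - 9/(8*(x - 3))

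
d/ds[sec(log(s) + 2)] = tan(log(s) + 2)*sec(log(s) + 2)/s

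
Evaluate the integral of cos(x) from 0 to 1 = sin(1)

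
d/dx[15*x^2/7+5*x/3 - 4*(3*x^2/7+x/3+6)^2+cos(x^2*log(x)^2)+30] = -144*x^3/49 - 24*x^2/7 - 2*x*log(x)^2*sin(x^2*log(x)^2) - 2*x*log(x)*sin(x^2*log(x)^2) - 2378*x/63 - 43/3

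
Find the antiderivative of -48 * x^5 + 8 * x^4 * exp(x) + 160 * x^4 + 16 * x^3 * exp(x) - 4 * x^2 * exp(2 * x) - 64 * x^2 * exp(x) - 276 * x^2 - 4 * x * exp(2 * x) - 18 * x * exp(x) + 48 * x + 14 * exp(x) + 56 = 4*x^3 - 8*x^2 - 2*x*exp(x) - 8*x - 2*(-2*x^3 + 4*x^2 + x*exp(x) + 4*x - 4)^2 + C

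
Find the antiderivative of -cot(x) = log(3*csc(x)) + C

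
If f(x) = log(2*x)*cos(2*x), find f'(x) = (-2*x*log(x)*sin(2*x) - 2*x*log(2)*sin(2*x) + cos(2*x))/x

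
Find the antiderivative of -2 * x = -x^2 + C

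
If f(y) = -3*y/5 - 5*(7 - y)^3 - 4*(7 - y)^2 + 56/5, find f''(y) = 30*y - 218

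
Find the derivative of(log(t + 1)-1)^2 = (2*log(t + 1) - 2)/(t + 1)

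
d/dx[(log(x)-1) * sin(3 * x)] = (3*x*log(x)*cos(3*x) - 3*x*cos(3*x) + sin(3*x))/x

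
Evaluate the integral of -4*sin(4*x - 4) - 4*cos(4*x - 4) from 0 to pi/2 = 0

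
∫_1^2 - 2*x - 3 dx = -6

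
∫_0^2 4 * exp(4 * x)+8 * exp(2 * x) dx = -9 + (2 + exp(4))^2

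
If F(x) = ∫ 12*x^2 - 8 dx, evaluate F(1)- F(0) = -4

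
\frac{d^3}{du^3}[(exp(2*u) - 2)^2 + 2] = 64*exp(4*u) - 32*exp(2*u)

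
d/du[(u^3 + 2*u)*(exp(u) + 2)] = u^3*exp(u) + 3*u^2*exp(u) + 6*u^2 + 2*u*exp(u) + 2*exp(u) + 4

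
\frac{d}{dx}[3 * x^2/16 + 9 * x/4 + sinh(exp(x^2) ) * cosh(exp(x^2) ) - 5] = 4*x*exp(x^2)*sinh(exp(x^2))^2 + 2*x*exp(x^2) + 3*x/8 + 9/4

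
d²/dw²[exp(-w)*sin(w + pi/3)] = -2*exp(-w)*cos(w + pi/3)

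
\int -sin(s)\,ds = cos(s) + C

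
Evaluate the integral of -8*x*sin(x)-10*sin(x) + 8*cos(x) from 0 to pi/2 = -10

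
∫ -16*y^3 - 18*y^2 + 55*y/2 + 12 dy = -4*y^4 - 6*y^3 + 55*y^2/4 + 12*y + C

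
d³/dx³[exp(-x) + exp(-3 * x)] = (-exp(2*x) - 27)*exp(-3*x)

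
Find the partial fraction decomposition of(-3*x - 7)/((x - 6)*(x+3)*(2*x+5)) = -2/(17*(2*x + 5)) + 2/(9*(x + 3)) - 25/(153*(x - 6))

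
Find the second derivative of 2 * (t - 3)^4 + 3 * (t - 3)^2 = 24*t^2 - 144*t + 222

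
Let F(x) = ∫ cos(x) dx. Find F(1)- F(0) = sin(1)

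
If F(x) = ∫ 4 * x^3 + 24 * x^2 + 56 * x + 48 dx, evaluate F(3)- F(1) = 608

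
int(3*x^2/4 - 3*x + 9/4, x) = x^3/4 - 3*x^2/2 + 9*x/4 + C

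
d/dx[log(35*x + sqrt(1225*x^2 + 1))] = (1225*x + 35*sqrt(1225*x^2 + 1))/(1225*x^2 + 35*x*sqrt(1225*x^2 + 1) + 1)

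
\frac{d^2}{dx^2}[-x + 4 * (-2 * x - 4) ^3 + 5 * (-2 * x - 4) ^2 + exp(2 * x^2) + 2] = 16*x^2*exp(2*x^2) - 192*x + 4*exp(2*x^2) - 344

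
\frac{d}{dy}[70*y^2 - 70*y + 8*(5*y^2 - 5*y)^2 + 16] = 800*y^3 - 1200*y^2 + 540*y - 70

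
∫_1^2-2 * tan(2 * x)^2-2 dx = tan(2) - tan(4)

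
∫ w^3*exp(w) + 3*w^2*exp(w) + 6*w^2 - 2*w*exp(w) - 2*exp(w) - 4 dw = w*(w^2 - 2)*(exp(w) + 2) + C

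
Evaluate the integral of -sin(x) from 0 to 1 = -1 + cos(1)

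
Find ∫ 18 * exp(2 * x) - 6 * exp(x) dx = (3*exp(x) - 1)^2 + C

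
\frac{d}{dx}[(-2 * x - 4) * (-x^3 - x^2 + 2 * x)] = 8*x^3 + 18*x^2 - 8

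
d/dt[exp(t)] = exp(t)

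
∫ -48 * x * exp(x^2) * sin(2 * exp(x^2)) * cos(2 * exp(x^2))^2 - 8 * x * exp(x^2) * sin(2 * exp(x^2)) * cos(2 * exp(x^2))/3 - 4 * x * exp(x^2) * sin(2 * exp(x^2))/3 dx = (-32*sin(exp(x^2))^4 + 148*sin(exp(x^2))^2/3 - 26)*sin(exp(x^2))^2 + C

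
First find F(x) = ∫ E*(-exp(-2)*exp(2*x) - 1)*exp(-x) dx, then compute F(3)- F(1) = -exp(2) + exp(-2)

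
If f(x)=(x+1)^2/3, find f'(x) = 2*x/3 + 2/3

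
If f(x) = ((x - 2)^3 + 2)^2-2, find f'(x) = 6*x^5 - 60*x^4 + 240*x^3 - 468*x^2 + 432*x - 144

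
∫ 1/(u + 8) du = log(u/4 + 2) + C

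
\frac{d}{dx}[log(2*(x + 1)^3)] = 3/(x + 1)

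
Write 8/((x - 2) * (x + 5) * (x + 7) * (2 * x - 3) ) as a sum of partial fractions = -64/(221*(2*x - 3)) - 4/(153*(x + 7)) + 4/(91*(x + 5)) + 8/(63*(x - 2))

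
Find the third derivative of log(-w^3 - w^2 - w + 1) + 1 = (6*w^6 + 12*w^5 + 6*w^4 + 52*w^3 + 54*w^2 + 24*w + 14)/(w^9 + 3*w^8 + 6*w^7 + 4*w^6 - 6*w^4 - 2*w^3 + 3*w - 1)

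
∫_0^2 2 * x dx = 4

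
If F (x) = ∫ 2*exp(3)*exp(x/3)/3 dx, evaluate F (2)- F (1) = -2*exp(10/3) + 2*exp(11/3)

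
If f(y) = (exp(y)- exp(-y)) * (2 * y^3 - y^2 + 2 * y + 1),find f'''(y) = (2*y^3*exp(2*y) + 2*y^3 + 17*y^2*exp(2*y) - 19*y^2 + 32*y*exp(2*y) + 44*y + 13*exp(2*y) - 23)*exp(-y)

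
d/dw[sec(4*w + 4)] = 4*tan(4*w + 4)*sec(4*w + 4)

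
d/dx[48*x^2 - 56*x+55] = 96*x - 56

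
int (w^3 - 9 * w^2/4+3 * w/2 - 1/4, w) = w^4/4 - 3*w^3/4 + 3*w^2/4 - w/4 + C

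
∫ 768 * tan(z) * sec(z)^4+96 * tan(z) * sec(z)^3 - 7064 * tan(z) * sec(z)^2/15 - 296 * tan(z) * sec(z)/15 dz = 4*(-74 - 883/cos(z) + 120/cos(z)^2 + 720/cos(z)^3)/(15*cos(z)) + C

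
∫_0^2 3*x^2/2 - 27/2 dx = -23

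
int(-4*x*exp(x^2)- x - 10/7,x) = -x^2/2 - 10*x/7 - 2*exp(x^2) + C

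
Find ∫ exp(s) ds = exp(s) + C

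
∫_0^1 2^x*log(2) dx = 1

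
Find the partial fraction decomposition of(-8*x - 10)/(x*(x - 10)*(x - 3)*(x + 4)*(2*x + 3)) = -32/(3105*(2*x + 3)) + 11/(980*(x + 4)) + 34/(1323*(x - 3)) - 9/(2254*(x - 10)) - 1/(36*x)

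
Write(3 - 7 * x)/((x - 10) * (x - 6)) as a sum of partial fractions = 39/(4*(x - 6)) - 67/(4*(x - 10))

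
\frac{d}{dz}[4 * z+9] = 4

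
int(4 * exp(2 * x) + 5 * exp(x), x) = 2*(exp(x) + 1)^2 + exp(x) + C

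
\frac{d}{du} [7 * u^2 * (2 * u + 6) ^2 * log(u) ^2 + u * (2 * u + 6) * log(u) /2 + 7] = 112*u^3*log(u)^2 + 56*u^3*log(u) + 504*u^2*log(u)^2 + 336*u^2*log(u) + 504*u*log(u)^2 + 506*u*log(u) + u + 3*log(u) + 3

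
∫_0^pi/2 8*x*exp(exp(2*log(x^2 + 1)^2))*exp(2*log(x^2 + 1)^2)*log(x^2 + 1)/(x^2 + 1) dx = -E + exp(exp(2*log(1 + pi^2/4)^2))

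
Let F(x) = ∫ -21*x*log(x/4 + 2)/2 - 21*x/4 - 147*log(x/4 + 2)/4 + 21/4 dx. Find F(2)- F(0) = -105*log(5)/2 + 21*log(2)/2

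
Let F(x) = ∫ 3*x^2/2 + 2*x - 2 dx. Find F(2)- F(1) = 9/2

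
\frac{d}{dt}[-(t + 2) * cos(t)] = t*sin(t) + 2*sin(t) - cos(t)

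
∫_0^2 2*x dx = 4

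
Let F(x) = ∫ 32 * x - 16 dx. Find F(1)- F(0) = 0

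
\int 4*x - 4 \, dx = 2*x^2 - 4*x + C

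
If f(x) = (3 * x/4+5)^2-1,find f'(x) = 9*x/8 + 15/2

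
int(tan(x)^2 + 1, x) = tan(x) + C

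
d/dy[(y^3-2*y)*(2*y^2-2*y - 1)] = 10*y^4 - 8*y^3 - 15*y^2 + 8*y + 2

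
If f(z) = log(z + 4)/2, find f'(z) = 1/(2*z + 8)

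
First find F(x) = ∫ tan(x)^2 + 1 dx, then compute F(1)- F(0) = tan(1)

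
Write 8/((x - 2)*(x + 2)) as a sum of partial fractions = -2/(x + 2) + 2/(x - 2)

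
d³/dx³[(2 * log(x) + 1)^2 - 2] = (16*log(x) - 16)/x^3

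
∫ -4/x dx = -4*log(x) + C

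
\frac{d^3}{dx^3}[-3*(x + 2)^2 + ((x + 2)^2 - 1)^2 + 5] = 24*x + 48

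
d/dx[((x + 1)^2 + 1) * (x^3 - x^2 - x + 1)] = 5*x^4 + 4*x^3 - 3*x^2 - 6*x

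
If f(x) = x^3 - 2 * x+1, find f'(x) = 3*x^2 - 2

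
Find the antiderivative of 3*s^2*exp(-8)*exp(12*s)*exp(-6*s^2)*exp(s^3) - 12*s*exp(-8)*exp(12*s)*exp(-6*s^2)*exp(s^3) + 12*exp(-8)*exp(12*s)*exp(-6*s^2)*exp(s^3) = exp((s - 2)^3) + C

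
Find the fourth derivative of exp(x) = exp(x)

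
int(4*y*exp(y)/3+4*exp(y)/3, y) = 4*y*exp(y)/3 + C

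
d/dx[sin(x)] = cos(x)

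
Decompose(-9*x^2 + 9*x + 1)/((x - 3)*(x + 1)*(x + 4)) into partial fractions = -179/(21*(x + 4)) + 17/(12*(x + 1)) - 53/(28*(x - 3))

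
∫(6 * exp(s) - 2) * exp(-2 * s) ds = (3 - exp(-s))^2 + C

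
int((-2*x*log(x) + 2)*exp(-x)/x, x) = 2*exp(-x)*log(x) + C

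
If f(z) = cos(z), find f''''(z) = cos(z)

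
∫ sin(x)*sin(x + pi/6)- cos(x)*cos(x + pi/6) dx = -sin(2*x + pi/6)/2 + C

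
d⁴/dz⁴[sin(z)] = sin(z)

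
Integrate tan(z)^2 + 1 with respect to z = tan(z) + C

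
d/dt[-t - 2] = -1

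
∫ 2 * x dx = x^2 + C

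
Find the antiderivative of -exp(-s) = exp(-s) + C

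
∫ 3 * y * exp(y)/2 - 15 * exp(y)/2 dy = 3*(y - 6)*exp(y)/2 + C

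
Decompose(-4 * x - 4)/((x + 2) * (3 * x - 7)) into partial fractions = -40/(13*(3*x - 7)) - 4/(13*(x + 2))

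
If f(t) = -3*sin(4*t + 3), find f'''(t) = 192*cos(4*t + 3)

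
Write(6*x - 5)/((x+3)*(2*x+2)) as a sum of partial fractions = 23/(4*(x + 3)) - 11/(4*(x + 1))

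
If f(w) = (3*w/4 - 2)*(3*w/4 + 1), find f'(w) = 9*w/8 - 3/4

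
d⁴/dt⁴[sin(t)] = sin(t)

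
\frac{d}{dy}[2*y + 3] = 2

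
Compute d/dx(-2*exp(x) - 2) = -2*exp(x)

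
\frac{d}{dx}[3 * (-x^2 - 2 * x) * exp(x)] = -3*x^2*exp(x) - 12*x*exp(x) - 6*exp(x)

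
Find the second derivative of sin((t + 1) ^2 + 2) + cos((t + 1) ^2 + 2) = -4*t^2*sin(t^2 + 2*t + 3) - 4*t^2*cos(t^2 + 2*t + 3) - 8*t*sin(t^2 + 2*t + 3) - 8*t*cos(t^2 + 2*t + 3) - 6*sin(t^2 + 2*t + 3) - 2*cos(t^2 + 2*t + 3)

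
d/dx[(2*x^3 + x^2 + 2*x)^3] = 72*x^8 + 96*x^7 + 210*x^6 + 150*x^5 + 150*x^4 + 48*x^3 + 24*x^2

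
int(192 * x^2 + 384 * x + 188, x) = 64*x^3 + 192*x^2 + 188*x + C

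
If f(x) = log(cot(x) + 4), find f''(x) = (cot(x)^4 + 8*cot(x)^3 + 8*cot(x) - 1)/(cot(x)^2 + 8*cot(x) + 16)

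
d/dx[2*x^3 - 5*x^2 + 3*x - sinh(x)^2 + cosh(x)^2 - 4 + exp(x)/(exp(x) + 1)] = (6*x^2*exp(2*x) + 12*x^2*exp(x) + 6*x^2 - 10*x*exp(2*x) - 20*x*exp(x) - 10*x + 3*exp(2*x) + 7*exp(x) + 3)/(exp(2*x) + 2*exp(x) + 1)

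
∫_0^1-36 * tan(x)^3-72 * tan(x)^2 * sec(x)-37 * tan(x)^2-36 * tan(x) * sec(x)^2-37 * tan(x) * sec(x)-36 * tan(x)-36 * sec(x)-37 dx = -2*(-3*sec(1) - 3*tan(1) - 3)^2 - sec(1) - tan(1) + 73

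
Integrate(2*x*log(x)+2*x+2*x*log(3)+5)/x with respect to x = (2*x + 5)*log(3*x) + C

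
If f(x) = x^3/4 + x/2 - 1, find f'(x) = 3*x^2/4 + 1/2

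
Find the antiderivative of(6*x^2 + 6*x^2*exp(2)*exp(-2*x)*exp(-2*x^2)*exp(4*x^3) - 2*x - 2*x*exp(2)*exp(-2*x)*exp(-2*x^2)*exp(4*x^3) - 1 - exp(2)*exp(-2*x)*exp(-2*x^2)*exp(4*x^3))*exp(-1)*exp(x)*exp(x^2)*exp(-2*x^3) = 2*sinh(2*x^3 - x^2 - x + 1) + C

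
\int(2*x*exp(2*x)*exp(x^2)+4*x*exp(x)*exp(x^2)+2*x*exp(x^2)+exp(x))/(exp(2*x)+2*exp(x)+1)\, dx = ((exp(x) + 1)*(exp(x^2) + 15) + exp(x))/(exp(x) + 1) + C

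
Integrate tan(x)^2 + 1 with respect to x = tan(x) + C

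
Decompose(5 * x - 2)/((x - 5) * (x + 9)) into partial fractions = 47/(14*(x + 9)) + 23/(14*(x - 5))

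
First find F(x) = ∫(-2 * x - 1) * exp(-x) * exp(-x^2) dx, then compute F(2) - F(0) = -1 + exp(-6)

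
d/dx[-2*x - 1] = -2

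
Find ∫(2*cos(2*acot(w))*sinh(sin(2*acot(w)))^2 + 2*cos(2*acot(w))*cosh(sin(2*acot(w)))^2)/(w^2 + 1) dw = -sinh(4*w/(w^2 + 1))/2 + C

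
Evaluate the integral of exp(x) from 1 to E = -E + exp(E)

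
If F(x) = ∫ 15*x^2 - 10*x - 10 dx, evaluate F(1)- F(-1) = -10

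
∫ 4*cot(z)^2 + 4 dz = -4*cot(z) + C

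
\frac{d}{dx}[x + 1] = 1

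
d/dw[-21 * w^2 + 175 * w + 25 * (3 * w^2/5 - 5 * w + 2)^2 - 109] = 36*w^3 - 450*w^2 + 1328*w - 325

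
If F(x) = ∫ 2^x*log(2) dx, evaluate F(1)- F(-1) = 3/2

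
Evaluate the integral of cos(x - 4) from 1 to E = -sin(4 - E) + sin(3)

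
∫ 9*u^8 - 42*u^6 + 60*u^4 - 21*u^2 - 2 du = u^9 - 6*u^7 + 12*u^5 - 7*u^3 - 2*u + C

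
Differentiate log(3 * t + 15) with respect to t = 1/(t + 5)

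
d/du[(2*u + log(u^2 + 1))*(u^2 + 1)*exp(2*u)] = 4*u^3*exp(2*u) + 2*u^2*exp(2*u)*log(u^2 + 1) + 6*u^2*exp(2*u) + 2*u*exp(2*u)*log(u^2 + 1) + 6*u*exp(2*u) + 2*exp(2*u)*log(u^2 + 1) + 2*exp(2*u)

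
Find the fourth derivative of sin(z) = sin(z)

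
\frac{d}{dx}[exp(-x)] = -exp(-x)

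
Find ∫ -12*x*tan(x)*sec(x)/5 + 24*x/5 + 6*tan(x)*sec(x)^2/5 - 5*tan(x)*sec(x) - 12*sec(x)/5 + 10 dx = 10*x + 3*(2*x - sec(x))^2/5 - 5*sec(x) + C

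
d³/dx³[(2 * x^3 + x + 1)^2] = 480*x^3 + 96*x + 24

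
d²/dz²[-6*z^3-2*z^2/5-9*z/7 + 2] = -36*z - 4/5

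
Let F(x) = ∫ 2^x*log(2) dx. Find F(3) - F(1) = 6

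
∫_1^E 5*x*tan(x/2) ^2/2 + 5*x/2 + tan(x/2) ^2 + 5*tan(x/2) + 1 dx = -7*tan(1/2) + (2 + 5*E)*tan(E/2)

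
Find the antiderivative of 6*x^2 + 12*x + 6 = 2*x^3 + 6*x^2 + 6*x + C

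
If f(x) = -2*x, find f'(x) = -2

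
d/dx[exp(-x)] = -exp(-x)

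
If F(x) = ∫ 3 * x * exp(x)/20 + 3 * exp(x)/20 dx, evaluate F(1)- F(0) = 3*E/20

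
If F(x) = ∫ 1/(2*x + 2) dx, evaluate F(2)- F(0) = log(3)/2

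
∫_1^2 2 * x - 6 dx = -3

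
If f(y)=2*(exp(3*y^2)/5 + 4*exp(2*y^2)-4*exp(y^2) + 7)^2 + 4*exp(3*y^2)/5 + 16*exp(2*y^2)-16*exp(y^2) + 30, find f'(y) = 24*y*exp(6*y^2)/25 + 32*y*exp(5*y^2) + 1152*y*exp(4*y^2)/5 - 1728*y*exp(3*y^2)/5 + 640*y*exp(2*y^2) - 256*y*exp(y^2)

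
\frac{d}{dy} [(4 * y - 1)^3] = 192*y^2 - 96*y + 12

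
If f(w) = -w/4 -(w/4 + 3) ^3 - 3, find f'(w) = -3*w^2/64 - 9*w/8 - 7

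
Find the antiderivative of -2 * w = -w^2 + C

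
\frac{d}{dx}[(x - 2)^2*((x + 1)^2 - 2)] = 4*x^3 - 6*x^2 - 10*x + 12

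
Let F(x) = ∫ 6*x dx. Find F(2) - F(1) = 9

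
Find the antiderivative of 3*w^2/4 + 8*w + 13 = w^3/4 + 4*w^2 + 13*w + C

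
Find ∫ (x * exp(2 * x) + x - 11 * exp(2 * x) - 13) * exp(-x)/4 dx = (x - 12)*sinh(x)/2 + C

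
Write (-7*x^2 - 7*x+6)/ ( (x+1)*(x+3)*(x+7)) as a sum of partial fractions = -12/(x + 7) + 9/(2*(x + 3)) + 1/(2*(x + 1))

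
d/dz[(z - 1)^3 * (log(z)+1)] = (3*z^3*log(z) + 4*z^3 - 6*z^2*log(z) - 9*z^2 + 3*z*log(z) + 6*z - 1)/z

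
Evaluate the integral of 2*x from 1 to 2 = 3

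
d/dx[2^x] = 2^x*log(2)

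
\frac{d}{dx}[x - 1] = 1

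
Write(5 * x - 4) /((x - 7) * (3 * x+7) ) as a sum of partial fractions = 47/(28*(3*x + 7)) + 31/(28*(x - 7))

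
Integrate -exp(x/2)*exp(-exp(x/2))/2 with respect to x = exp(-exp(x/2)) + C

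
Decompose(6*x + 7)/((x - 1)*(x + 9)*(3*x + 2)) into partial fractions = -27/(125*(3*x + 2)) - 47/(250*(x + 9)) + 13/(50*(x - 1))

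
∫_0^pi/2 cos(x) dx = 1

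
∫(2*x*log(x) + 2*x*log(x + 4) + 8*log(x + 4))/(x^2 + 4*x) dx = 2*log(x)*log(x + 4) + C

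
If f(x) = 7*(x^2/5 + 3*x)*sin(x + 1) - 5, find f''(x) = -7*x^2*sin(x + 1)/5 - 21*x*sin(x + 1) + 28*x*cos(x + 1)/5 + 14*sin(x + 1)/5 + 42*cos(x + 1)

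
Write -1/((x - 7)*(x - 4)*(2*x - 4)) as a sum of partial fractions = -1/(20*(x - 2)) + 1/(12*(x - 4)) - 1/(30*(x - 7))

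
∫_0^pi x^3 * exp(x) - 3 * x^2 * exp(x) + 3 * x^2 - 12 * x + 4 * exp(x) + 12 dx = 16 + (-2 + pi)^3*(1 + exp(pi))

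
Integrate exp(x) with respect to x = exp(x) + C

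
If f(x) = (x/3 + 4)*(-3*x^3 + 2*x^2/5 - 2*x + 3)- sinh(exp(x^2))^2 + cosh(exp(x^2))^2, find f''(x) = -12*x^2 - 356*x/5 + 28/15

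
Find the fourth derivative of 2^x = 2^x*log(2)^4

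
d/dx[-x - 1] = -1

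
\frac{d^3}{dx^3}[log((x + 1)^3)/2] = 3/(x^3 + 3*x^2 + 3*x + 1)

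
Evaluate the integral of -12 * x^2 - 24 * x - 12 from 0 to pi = 4 - 4*(1 + pi)^3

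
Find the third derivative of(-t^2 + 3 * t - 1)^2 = 24*t - 36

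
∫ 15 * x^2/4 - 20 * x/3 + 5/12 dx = 5*x^3/4 - 10*x^2/3 + 5*x/12 + C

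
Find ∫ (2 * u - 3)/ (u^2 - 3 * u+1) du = log(2*u^2 - 6*u + 2) + C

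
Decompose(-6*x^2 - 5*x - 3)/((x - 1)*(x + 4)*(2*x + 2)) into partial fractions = -79/(30*(x + 4)) + 1/(3*(x + 1)) - 7/(10*(x - 1))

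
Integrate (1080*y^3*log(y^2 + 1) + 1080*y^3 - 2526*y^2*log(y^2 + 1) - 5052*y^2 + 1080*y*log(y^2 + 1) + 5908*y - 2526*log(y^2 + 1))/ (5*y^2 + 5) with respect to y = 2*(270*y^2 - 1263*y + 1477)*log(y^2 + 1)/5 + C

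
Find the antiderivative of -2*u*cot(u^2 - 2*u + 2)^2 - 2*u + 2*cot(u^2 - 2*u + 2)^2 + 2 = cot((u - 1)^2 + 1) + C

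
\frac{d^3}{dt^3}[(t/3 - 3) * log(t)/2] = (-t - 18)/(6*t^3)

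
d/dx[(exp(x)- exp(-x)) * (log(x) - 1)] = (x*exp(2*x)*log(x) - x*exp(2*x) + x*log(x) - x + exp(2*x) - 1)*exp(-x)/x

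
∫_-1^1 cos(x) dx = 2*sin(1)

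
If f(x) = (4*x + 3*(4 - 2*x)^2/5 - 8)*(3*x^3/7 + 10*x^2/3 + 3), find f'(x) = 36*x^4/7 + 112*x^3/5 - 1888*x^2/35 + 376*x/15 - 84/5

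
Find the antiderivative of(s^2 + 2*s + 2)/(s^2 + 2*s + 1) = s*(s + 2)/(s + 1) + C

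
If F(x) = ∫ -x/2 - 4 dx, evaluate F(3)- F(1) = -10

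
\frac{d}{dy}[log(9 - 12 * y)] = 4/(4*y - 3)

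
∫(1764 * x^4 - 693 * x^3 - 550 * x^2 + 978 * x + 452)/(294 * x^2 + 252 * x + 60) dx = 2*x^3 - 15*x^2/4 + 10*x/3 + log((7*x + 3)^2 + 1) + C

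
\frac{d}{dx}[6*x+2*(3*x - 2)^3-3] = 162*x^2 - 216*x + 78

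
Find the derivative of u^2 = 2*u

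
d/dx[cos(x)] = -sin(x)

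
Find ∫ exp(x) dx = exp(x) + C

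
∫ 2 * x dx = x^2 + C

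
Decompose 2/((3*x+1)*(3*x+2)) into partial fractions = -2/(3*x + 2) + 2/(3*x + 1)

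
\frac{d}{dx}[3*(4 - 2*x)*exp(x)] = -6*x*exp(x) + 6*exp(x)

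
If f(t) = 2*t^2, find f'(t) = 4*t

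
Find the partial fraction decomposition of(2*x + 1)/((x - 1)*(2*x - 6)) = -3/(4*(x - 1)) + 7/(4*(x - 3))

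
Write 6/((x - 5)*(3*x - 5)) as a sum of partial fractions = -9/(5*(3*x - 5)) + 3/(5*(x - 5))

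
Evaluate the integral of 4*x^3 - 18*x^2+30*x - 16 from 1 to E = (-1 + E)^2*((-2 + E)^2 + 2)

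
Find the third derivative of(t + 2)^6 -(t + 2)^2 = 120*t^3 + 720*t^2 + 1440*t + 960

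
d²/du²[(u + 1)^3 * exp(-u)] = (u^3 - 3*u^2 - 3*u + 1)*exp(-u)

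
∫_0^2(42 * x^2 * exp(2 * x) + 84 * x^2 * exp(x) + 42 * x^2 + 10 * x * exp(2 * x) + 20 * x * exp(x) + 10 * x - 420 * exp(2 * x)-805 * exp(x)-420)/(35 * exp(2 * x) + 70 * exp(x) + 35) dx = -1451/70 + exp(2)/(1 + exp(2))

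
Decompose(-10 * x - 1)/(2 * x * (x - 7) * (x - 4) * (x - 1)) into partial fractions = -11/(36*(x - 1)) + 41/(72*(x - 4)) - 71/(252*(x - 7)) + 1/(56*x)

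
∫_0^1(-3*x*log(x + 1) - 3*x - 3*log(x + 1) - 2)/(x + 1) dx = -5*log(2)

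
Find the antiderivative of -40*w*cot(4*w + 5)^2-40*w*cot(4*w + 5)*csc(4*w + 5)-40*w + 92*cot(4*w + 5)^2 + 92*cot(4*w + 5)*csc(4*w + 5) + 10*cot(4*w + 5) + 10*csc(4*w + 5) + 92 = (10*w - 23)*(cot(4*w + 5) + csc(4*w + 5)) + C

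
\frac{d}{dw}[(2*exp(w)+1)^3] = 24*exp(3*w) + 24*exp(2*w) + 6*exp(w)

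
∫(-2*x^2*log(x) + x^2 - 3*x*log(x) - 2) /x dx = -(log(x) - 1)*(x^2 + 3*x + 2) + C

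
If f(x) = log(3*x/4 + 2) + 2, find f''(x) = -9/(9*x^2 + 48*x + 64)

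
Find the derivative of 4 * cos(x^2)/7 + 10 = -8*x*sin(x^2)/7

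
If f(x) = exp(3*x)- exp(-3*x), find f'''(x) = (27*exp(6*x) + 27)*exp(-3*x)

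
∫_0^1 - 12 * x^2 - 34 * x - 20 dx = -41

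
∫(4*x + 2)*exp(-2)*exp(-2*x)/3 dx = 2*(-x - 1)*exp(-2*x - 2)/3 + C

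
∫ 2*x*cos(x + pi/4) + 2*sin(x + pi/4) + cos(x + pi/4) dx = (2*x + 1)*sin(x + pi/4) + C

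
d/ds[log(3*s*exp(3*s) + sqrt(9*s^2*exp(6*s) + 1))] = (27*s^2*exp(6*s) + 9*s*sqrt(9*s^2*exp(6*s) + 1)*exp(3*s) + 9*s*exp(6*s) + 3*sqrt(9*s^2*exp(6*s) + 1)*exp(3*s))/(9*s^2*exp(6*s) + 3*s*sqrt(9*s^2*exp(6*s) + 1)*exp(3*s) + 1)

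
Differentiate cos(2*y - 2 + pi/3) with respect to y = -2*sin(2*y - 2 + pi/3)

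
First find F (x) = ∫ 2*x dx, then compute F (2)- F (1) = 3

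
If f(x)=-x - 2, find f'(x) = -1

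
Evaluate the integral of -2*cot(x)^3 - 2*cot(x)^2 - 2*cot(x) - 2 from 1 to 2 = -(cot(1) + 1)^2 + (cot(2) + 1)^2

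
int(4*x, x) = 2*x^2 + C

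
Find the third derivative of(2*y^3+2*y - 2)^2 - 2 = 480*y^3 + 192*y - 48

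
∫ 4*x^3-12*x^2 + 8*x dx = x^4 - 4*x^3 + 4*x^2 + C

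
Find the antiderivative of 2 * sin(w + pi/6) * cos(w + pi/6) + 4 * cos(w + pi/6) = (sin(w + pi/6) + 2)^2 + C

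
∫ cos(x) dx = sin(x) + C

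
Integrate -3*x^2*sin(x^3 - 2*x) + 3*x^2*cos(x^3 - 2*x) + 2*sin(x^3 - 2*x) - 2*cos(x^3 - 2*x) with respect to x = sin(x*(x^2 - 2)) + cos(x*(x^2 - 2)) + C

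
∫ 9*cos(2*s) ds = 9*sin(2*s)/2 + C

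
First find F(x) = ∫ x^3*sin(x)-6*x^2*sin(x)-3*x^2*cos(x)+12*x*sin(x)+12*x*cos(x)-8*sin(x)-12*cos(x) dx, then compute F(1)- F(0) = -8 + cos(1)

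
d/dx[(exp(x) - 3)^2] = 2*exp(2*x) - 6*exp(x)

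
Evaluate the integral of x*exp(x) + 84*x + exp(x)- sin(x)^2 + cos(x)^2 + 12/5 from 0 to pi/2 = 6*pi/5 + pi*exp(pi/2)/2 + 21*pi^2/2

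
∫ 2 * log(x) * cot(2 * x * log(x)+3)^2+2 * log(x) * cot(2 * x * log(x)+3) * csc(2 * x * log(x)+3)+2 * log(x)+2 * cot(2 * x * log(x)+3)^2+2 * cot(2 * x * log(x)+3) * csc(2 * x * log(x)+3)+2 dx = -cot(2*x*log(x) + 3) - csc(2*x*log(x) + 3) + C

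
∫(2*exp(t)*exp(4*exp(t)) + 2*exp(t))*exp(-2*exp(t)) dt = 2*sinh(2*exp(t)) + C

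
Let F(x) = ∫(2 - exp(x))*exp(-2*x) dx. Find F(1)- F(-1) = -E - exp(-2) + exp(-1) + exp(2)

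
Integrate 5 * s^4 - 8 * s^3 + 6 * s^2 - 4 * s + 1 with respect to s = s^5 - 2*s^4 + 2*s^3 - 2*s^2 + s + C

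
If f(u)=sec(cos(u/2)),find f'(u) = -sin(u/2)*tan(cos(u/2))*sec(cos(u/2))/2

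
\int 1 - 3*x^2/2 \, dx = -x^3/2 + x + C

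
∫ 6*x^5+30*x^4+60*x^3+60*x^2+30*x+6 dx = x^6 + 6*x^5 + 15*x^4 + 20*x^3 + 15*x^2 + 6*x + C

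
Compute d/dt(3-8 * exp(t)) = -8*exp(t)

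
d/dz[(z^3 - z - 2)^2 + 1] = 6*z^5 - 8*z^3 - 12*z^2 + 2*z + 4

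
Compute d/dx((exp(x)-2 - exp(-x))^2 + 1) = (2*exp(4*x) - 4*exp(3*x) - 4*exp(x) - 2)*exp(-2*x)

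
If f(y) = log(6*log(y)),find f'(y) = 1/(y*log(y))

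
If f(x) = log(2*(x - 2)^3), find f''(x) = -3/(x^2 - 4*x + 4)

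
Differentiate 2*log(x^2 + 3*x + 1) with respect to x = (4*x + 6)/(x^2 + 3*x + 1)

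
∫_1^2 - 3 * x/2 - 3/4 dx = -3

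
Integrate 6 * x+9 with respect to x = 3*x^2 + 9*x + C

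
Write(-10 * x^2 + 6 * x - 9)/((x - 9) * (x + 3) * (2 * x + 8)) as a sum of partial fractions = -193/(26*(x + 4)) + 39/(8*(x + 3)) - 255/(104*(x - 9))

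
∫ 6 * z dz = 3*z^2 + C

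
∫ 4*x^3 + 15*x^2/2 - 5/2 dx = x^4 + 5*x^3/2 - 5*x/2 + C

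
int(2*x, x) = x^2 + C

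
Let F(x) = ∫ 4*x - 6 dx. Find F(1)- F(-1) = -12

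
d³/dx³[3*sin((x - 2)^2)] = -24*x^3*cos(x^2 - 4*x + 4) + 144*x^2*cos(x^2 - 4*x + 4) - 36*x*sin(x^2 - 4*x + 4) - 288*x*cos(x^2 - 4*x + 4) + 72*sin(x^2 - 4*x + 4) + 192*cos(x^2 - 4*x + 4)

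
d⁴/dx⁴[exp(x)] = exp(x)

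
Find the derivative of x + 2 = 1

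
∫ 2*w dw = w^2 + C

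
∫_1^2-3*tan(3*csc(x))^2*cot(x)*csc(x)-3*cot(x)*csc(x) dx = -tan(3*csc(1)) + tan(3*csc(2))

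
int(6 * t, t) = 3*t^2 + C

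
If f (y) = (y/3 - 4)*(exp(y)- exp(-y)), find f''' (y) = (y*exp(2*y) + y - 9*exp(2*y) - 15)*exp(-y)/3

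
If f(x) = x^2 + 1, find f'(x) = 2*x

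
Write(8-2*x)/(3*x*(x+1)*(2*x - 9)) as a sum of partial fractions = -4/(297*(2*x - 9)) + 10/(33*(x + 1)) - 8/(27*x)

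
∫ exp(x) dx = exp(x) + C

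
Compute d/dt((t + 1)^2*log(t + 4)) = (2*t^2*log(t + 4) + t^2 + 10*t*log(t + 4) + 2*t + 8*log(t + 4) + 1)/(t + 4)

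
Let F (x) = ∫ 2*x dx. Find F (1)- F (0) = 1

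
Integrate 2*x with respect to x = x^2 + C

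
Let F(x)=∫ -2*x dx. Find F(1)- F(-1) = 0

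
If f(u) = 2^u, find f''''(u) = 2^u*log(2)^4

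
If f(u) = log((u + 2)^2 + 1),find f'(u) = (2*u + 4)/(u^2 + 4*u + 5)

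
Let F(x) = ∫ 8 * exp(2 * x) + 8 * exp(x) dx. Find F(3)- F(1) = -(2 + 2*E)^2 + (2 + 2*exp(3))^2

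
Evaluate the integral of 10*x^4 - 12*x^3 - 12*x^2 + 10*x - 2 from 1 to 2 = 2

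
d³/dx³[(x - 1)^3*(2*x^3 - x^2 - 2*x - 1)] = 240*x^3 - 420*x^2 + 168*x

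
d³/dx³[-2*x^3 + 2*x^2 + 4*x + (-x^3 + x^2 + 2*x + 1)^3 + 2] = -504*x^6 + 1008*x^5 + 630*x^4 - 960*x^3 - 720*x^2 + 72*x + 90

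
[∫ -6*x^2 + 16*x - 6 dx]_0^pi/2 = -pi*(-1 + (-2 + pi/2)^2)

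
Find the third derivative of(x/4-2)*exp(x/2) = x*exp(x/2)/32 - exp(x/2)/16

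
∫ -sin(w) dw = cos(w) + C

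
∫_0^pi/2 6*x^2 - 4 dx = -2*pi + pi^3/4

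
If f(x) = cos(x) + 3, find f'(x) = -sin(x)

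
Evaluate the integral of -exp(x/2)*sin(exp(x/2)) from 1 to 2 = 2*cos(E) - 2*cos(exp(1/2))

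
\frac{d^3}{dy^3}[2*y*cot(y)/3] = -4*y*cot(y)^4 - 16*y*cot(y)^2/3 - 4*y/3 + 4*cot(y)^3 + 4*cot(y)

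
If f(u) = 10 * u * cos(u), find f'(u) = -10*u*sin(u) + 10*cos(u)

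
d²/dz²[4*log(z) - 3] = -4/z^2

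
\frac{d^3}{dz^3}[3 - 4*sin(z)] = 4*cos(z)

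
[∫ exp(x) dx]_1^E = -E + exp(E)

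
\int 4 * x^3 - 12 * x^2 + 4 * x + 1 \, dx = x^4 - 4*x^3 + 2*x^2 + x + C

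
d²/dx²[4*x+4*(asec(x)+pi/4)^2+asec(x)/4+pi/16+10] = (-64*x^3*sqrt(1 - 1/x^2)*asec(x) - 16*pi*x^3*sqrt(1 - 1/x^2) - 2*x^3*sqrt(1 - 1/x^2) + 32*x^2 + 32*x*sqrt(1 - 1/x^2)*asec(x) + x*sqrt(1 - 1/x^2) + 8*pi*x*sqrt(1 - 1/x^2) - 32)/(4*x^6 - 8*x^4 + 4*x^2)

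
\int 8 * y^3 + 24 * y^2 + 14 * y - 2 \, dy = 2*y^4 + 8*y^3 + 7*y^2 - 2*y + C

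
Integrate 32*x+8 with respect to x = 16*x^2 + 8*x + C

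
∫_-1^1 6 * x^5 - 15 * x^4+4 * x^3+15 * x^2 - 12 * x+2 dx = 8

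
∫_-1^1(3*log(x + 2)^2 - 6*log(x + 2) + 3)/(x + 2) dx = (-1 + log(3))^3 + 1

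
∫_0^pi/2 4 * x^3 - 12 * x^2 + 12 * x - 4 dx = -1 + (-1 + pi/2)^4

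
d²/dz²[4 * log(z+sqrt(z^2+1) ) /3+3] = (-8*z^3 - 8*z^2*sqrt(z^2 + 1) - 4*z)/(6*z^5 + 6*z^4*sqrt(z^2 + 1) + 12*z^3 + 9*z^2*sqrt(z^2 + 1) + 6*z + 3*sqrt(z^2 + 1))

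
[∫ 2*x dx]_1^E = -1 + exp(2)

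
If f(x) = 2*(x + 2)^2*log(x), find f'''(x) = (4*x^2 - 8*x + 16)/x^3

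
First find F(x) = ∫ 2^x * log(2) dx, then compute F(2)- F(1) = 2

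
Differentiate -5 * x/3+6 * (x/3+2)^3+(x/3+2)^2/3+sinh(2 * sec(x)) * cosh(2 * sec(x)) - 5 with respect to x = 2*x^2/3 + 218*x/27 + 2*tan(x)*sinh(2*sec(x))^2*sec(x) + 2*tan(x)*cosh(2*sec(x))^2*sec(x) + 205/9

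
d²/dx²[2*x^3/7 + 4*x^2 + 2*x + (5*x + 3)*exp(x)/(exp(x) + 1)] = (12*x*exp(3*x) + x*exp(2*x) + 71*x*exp(x) + 12*x + 56*exp(3*x) + 217*exp(2*x) + 259*exp(x) + 56)/(7*exp(3*x) + 21*exp(2*x) + 21*exp(x) + 7)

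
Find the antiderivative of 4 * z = 2*z^2 + C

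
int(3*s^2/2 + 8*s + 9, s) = s^3/2 + 4*s^2 + 9*s + C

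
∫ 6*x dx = 3*x^2 + C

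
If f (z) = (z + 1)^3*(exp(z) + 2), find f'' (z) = z^3*exp(z) + 9*z^2*exp(z) + 21*z*exp(z) + 12*z + 13*exp(z) + 12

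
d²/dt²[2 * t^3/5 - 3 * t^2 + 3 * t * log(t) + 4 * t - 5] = (12*t^2 - 30*t + 15)/(5*t)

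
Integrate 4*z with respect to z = 2*z^2 + C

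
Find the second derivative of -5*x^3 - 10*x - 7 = -30*x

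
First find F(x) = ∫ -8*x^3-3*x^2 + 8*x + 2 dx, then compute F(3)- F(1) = -150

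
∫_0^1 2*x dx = 1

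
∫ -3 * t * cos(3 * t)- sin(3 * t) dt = -t*sin(3*t) + C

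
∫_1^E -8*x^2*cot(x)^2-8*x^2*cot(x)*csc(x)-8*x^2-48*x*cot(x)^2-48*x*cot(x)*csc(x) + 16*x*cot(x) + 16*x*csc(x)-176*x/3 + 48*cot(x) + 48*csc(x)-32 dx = 4*E*(E/3 + 2)*(6*cot(E) - 4 + 6*csc(E)) - 56*csc(1) - 56*cot(1) + 112/3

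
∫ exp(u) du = exp(u) + C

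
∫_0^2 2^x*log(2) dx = 3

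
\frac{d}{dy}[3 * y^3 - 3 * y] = 9*y^2 - 3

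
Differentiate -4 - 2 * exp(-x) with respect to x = 2*exp(-x)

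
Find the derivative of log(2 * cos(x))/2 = -tan(x)/2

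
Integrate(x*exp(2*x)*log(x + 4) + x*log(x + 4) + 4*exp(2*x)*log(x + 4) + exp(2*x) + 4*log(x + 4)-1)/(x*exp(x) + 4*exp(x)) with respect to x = 2*log(x + 4)*sinh(x) + C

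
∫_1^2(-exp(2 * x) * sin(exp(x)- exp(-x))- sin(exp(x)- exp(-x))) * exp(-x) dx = cos(-exp(2) + exp(-2)) - cos(E - exp(-1))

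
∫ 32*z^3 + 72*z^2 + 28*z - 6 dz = 8*z^4 + 24*z^3 + 14*z^2 - 6*z + C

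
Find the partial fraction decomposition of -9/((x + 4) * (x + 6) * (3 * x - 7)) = -81/(475*(3*x - 7)) - 9/(50*(x + 6)) + 9/(38*(x + 4))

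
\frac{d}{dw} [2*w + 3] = 2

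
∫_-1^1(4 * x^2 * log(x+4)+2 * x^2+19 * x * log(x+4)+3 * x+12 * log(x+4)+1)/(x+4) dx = 6*log(5)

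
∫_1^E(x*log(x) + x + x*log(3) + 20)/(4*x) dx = -21*log(3)/4 + (E/4 + 5)*log(3*E)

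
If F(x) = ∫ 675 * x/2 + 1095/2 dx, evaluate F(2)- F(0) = 1770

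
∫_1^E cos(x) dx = -sin(1) + sin(E)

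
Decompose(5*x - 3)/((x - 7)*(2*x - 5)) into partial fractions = -19/(9*(2*x - 5)) + 32/(9*(x - 7))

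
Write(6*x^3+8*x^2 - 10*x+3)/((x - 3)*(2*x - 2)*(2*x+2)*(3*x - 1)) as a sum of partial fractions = 21/(256*(3*x - 1)) - 15/(128*(x + 1)) - 7/(32*(x - 1)) + 207/(256*(x - 3))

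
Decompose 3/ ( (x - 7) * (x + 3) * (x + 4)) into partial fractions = 3/(11*(x + 4)) - 3/(10*(x + 3)) + 3/(110*(x - 7))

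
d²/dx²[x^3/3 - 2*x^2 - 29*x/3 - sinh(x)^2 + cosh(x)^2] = 2*x - 4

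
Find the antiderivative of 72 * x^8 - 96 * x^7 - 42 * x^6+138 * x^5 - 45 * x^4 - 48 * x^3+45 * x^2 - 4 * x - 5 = 8*x^9 - 12*x^8 - 6*x^7 + 23*x^6 - 9*x^5 - 12*x^4 + 15*x^3 - 2*x^2 - 5*x + C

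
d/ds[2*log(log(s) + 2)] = 2/(s*log(s) + 2*s)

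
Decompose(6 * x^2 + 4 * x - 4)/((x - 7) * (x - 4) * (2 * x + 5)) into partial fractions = 94/(247*(2*x + 5)) - 36/(13*(x - 4)) + 106/(19*(x - 7))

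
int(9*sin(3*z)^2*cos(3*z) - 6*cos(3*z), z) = (sin(3*z)^2 - 2)*sin(3*z) + C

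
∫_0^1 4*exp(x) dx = -4 + 4*E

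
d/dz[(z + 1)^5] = 5*z^4 + 20*z^3 + 30*z^2 + 20*z + 5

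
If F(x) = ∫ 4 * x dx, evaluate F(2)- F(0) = 8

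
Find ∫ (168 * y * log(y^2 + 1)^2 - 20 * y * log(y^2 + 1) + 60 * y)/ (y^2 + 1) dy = (7*log(y^2 + 1) + 4)*(4*log(y^2 + 1)^2 - 3*log(y^2 + 1) + 6) + C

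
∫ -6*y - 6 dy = -3*y^2 - 6*y + C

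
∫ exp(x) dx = exp(x) + C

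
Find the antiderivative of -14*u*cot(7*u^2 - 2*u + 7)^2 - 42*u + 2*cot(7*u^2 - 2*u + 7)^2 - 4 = -14*u^2 - 6*u + cot(7*u^2 - 2*u + 7) + C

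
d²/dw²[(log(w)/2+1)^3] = (-3*log(w)^2 - 6*log(w))/(8*w^2)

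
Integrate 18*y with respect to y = 9*y^2 + C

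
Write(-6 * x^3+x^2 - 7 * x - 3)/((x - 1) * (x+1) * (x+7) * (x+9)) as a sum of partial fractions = -903/(32*(x + 9)) + 2153/(96*(x + 7)) - 11/(96*(x + 1)) - 3/(32*(x - 1))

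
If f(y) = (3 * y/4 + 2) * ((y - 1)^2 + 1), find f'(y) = 9*y^2/4 + y - 5/2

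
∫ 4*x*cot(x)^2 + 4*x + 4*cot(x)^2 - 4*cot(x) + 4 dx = (-4*x - 4)*cot(x) + C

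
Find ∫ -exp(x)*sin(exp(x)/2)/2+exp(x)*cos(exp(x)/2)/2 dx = sqrt(2)*sin(exp(x)/2 + pi/4) + C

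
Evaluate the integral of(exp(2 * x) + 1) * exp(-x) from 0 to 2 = -exp(-2) + exp(2)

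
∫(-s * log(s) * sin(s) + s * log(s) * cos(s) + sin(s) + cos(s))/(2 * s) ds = sqrt(2)*log(s)*sin(s + pi/4)/2 + C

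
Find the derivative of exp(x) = exp(x)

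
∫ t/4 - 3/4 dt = t^2/8 - 3*t/4 + C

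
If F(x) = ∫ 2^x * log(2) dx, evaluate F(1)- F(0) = 1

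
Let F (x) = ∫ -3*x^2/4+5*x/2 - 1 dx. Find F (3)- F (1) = 3/2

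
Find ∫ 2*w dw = w^2 + C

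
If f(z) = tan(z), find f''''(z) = 24*tan(z)^5 + 40*tan(z)^3 + 16*tan(z)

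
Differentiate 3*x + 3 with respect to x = 3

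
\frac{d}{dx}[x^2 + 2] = 2*x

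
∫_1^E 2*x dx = -1 + exp(2)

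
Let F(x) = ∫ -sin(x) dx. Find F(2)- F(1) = -cos(1) + cos(2)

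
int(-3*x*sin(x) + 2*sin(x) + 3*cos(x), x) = (3*x - 2)*cos(x) + C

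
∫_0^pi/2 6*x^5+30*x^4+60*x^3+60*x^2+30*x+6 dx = -1 + (1 + pi/2)^6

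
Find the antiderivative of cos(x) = sin(x) + C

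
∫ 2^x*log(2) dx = 2^x + C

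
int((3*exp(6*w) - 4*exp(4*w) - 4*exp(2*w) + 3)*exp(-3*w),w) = 8*sinh(w)^3 - 2*sinh(w) + C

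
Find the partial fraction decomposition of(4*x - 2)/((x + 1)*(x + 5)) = 11/(2*(x + 5)) - 3/(2*(x + 1))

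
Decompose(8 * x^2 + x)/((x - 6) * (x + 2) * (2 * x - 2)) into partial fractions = 5/(8*(x + 2)) - 3/(10*(x - 1)) + 147/(40*(x - 6))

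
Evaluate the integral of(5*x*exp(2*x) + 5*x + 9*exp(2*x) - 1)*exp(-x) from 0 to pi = (4 + 5*pi)*(-exp(-pi) + exp(pi))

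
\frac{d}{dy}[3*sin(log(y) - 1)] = 3*cos(log(y) - 1)/y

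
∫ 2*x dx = x^2 + C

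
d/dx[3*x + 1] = 3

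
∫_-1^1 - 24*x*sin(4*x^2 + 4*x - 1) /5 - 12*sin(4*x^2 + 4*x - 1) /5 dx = -3*cos(1)/5 + 3*cos(7)/5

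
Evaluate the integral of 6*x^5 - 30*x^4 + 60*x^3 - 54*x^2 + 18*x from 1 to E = -1 + (1 + (-1 + E)^3)^2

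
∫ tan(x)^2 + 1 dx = tan(x) + C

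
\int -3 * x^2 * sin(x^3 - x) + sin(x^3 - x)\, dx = cos(x^3 - x) + C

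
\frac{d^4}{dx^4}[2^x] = 2^x*log(2)^4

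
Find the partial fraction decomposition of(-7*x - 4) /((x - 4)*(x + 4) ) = -3/(x + 4) - 4/(x - 4)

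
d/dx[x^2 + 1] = 2*x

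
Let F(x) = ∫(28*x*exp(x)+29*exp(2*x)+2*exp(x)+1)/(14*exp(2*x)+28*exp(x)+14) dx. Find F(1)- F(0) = 15/14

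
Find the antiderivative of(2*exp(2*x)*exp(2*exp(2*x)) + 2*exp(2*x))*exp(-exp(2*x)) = 2*sinh(exp(2*x)) + C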